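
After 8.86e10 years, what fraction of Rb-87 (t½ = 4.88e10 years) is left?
N/N₀ = (1/2)^(t/t½) = 0.2841 = 28.4%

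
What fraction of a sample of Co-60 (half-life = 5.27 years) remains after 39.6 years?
N/N₀ = (1/2)^(t/t½) = 0.00547 = 0.547%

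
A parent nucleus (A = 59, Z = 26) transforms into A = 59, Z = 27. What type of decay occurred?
ΔA = 0, ΔZ = +1 ⇒ beta-minus decay (β⁻)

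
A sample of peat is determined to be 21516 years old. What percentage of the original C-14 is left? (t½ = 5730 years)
N/N₀ = (1/2)^(t/t½) = 0.07407 = 7.41%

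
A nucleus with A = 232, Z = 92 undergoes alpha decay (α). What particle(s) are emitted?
α particle = ⁴₂He (2 protons + 2 neutrons)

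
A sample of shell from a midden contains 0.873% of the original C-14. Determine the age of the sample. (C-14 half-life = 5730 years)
Age = t½ × log₂(1/ratio) = 39190 years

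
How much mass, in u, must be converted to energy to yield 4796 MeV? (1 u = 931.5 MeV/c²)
m = E/c² = 5.149 u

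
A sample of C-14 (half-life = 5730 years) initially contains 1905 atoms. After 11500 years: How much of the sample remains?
N = N₀(1/2)^(t/t½) = 474 atoms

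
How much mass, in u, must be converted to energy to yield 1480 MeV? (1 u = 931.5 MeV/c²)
m = E/c² = 1.589 u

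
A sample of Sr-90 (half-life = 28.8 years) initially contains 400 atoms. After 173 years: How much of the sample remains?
N = N₀(1/2)^(t/t½) = 6.22 atoms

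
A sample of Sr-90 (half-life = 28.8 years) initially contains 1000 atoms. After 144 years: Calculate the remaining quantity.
N = N₀(1/2)^(t/t½) = 31.25 atoms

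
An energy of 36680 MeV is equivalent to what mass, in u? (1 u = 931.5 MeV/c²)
m = E/c² = 39.38 u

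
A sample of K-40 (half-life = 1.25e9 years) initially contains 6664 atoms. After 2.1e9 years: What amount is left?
N = N₀(1/2)^(t/t½) = 2080 atoms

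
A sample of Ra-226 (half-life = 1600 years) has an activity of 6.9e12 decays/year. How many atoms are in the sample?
N = A/λ = 1.593e16 atoms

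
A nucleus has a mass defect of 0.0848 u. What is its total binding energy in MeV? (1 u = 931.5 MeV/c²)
B.E. = Δm × 931.5 = 78.99 MeV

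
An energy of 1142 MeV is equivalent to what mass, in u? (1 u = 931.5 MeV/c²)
m = E/c² = 1.226 u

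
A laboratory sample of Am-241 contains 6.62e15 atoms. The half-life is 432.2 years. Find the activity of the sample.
A = λN = 1.062e13 decays/year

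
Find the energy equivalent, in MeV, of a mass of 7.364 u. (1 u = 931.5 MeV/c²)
E = mc² = 6860 MeV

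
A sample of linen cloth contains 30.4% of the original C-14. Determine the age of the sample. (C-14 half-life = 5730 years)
Age = t½ × log₂(1/ratio) = 9843 years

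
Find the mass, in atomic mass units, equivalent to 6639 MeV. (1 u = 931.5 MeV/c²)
m = E/c² = 7.127 u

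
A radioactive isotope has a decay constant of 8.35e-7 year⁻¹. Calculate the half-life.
t½ = ln(2)/λ = 8.301e5 years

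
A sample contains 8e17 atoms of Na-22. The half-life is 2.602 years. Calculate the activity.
A = λN = 2.131e17 decays/year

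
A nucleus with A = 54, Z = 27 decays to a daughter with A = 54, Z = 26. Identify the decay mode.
ΔA = 0, ΔZ = -1 ⇒ beta-plus decay (β⁺) or electron capture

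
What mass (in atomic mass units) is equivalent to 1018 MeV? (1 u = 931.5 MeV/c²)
m = E/c² = 1.093 u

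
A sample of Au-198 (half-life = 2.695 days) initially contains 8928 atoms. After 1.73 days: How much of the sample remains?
N = N₀(1/2)^(t/t½) = 5722 atoms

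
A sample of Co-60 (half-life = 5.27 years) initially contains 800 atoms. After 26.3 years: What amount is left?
N = N₀(1/2)^(t/t½) = 25.16 atoms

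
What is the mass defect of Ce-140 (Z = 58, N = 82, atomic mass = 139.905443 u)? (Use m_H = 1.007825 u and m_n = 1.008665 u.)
Δm = Z·m_H + N·m_n − M = 1.259 u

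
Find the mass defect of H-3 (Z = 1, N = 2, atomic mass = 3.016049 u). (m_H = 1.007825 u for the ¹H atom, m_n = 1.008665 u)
Δm = Z·m_H + N·m_n − M = 0.009106 u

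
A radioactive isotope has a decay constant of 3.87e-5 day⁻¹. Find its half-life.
t½ = ln(2)/λ = 17910 days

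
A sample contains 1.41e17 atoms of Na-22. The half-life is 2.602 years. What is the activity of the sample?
A = λN = 3.756e16 decays/year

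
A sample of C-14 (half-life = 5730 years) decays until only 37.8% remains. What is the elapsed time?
t = t½ × log₂(N₀/N) = 8042 years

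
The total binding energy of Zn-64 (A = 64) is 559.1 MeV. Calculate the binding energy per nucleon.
B.E./A = 559.1/64 = 8.736 MeV/nucleon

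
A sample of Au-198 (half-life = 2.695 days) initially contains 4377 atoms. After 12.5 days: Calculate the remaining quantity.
N = N₀(1/2)^(t/t½) = 175.8 atoms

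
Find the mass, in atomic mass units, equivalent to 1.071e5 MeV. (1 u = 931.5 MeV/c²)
m = E/c² = 115 u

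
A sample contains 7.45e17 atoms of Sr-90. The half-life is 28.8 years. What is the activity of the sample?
A = λN = 1.793e16 decays/year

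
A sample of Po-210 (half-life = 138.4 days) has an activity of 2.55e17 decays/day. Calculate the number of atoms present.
N = A/λ = 5.092e19 atoms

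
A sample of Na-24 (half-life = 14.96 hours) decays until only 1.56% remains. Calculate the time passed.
t = t½ × log₂(N₀/N) = 89.79 hours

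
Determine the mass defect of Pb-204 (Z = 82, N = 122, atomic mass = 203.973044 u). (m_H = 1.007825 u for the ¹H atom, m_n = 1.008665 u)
Δm = Z·m_H + N·m_n − M = 1.726 u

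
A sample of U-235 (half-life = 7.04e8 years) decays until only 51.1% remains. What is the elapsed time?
t = t½ × log₂(N₀/N) = 6.819e8 years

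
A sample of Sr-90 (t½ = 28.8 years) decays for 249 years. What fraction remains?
N/N₀ = (1/2)^(t/t½) = 0.002497 = 0.25%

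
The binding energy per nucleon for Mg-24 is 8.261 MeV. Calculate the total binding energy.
B.E. = 8.261 × 24 = 198.3 MeV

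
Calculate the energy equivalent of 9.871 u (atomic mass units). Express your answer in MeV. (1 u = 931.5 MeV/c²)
E = mc² = 9195 MeV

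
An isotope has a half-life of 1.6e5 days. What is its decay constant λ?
λ = ln(2)/t½ = 4.332e-6 day⁻¹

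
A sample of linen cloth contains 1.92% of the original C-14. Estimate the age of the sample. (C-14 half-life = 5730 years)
Age = t½ × log₂(1/ratio) = 32680 years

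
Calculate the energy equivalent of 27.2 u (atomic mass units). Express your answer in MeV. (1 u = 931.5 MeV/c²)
E = mc² = 25340 MeV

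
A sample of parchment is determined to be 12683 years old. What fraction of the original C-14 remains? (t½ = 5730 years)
N/N₀ = (1/2)^(t/t½) = 0.2156 = 21.6%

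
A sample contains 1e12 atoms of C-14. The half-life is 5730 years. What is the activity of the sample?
A = λN = 1.21e8 decays/year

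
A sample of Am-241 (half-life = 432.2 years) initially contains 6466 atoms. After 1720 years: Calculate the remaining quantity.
N = N₀(1/2)^(t/t½) = 409.9 atoms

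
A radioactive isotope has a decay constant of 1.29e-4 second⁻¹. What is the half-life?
t½ = ln(2)/λ = 5373 seconds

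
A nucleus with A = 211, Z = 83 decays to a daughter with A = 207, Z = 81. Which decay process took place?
ΔA = -4, ΔZ = -2 ⇒ alpha decay (α)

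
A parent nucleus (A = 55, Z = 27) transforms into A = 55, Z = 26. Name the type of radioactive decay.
ΔA = 0, ΔZ = -1 ⇒ beta-plus decay (β⁺) or electron capture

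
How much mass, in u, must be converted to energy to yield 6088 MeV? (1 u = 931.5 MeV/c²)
m = E/c² = 6.536 u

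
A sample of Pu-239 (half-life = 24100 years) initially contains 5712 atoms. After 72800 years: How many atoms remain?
N = N₀(1/2)^(t/t½) = 703.8 atoms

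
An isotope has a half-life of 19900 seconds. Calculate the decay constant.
λ = ln(2)/t½ = 3.483e-5 second⁻¹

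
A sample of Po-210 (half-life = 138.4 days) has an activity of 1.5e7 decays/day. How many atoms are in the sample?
N = A/λ = 2.995e9 atoms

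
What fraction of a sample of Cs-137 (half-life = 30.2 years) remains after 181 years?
N/N₀ = (1/2)^(t/t½) = 0.0157 = 1.57%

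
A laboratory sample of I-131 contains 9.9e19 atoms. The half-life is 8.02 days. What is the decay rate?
A = λN = 8.556e18 decays/day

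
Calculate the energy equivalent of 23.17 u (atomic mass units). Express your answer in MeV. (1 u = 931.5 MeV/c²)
E = mc² = 21580 MeV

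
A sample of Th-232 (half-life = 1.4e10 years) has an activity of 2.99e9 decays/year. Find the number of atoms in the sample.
N = A/λ = 6.039e19 atoms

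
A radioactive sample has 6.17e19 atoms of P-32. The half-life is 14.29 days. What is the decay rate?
A = λN = 2.993e18 decays/day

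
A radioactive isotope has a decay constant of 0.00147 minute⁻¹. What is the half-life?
t½ = ln(2)/λ = 471.5 minutes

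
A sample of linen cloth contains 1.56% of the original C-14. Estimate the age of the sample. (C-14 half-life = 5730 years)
Age = t½ × log₂(1/ratio) = 34390 years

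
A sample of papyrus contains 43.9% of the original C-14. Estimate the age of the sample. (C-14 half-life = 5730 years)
Age = t½ × log₂(1/ratio) = 6806 years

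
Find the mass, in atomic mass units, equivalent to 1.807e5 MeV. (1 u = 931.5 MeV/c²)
m = E/c² = 194 u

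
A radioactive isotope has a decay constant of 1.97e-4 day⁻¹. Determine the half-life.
t½ = ln(2)/λ = 3519 days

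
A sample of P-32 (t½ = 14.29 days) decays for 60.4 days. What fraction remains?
N/N₀ = (1/2)^(t/t½) = 0.05341 = 5.34%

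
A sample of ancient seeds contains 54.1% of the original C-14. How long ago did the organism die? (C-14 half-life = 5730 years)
Age = t½ × log₂(1/ratio) = 5078 years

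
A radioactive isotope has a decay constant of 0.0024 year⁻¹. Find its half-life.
t½ = ln(2)/λ = 288.8 years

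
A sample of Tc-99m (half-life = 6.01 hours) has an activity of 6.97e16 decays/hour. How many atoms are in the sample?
N = A/λ = 6.043e17 atoms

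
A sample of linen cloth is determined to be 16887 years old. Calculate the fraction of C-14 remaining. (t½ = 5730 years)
N/N₀ = (1/2)^(t/t½) = 0.1297 = 13%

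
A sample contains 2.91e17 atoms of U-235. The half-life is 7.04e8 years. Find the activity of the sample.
A = λN = 2.865e8 decays/year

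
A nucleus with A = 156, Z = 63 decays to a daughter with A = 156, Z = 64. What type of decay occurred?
ΔA = 0, ΔZ = +1 ⇒ beta-minus decay (β⁻)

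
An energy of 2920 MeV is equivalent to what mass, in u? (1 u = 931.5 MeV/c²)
m = E/c² = 3.135 u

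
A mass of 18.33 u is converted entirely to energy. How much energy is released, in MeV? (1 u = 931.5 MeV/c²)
E = mc² = 17070 MeV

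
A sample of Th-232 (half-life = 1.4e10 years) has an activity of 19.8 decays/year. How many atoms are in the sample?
N = A/λ = 3.999e11 atoms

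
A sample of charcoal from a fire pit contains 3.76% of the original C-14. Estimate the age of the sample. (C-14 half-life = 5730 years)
Age = t½ × log₂(1/ratio) = 27120 years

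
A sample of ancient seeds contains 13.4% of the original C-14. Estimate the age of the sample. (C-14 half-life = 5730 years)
Age = t½ × log₂(1/ratio) = 16620 years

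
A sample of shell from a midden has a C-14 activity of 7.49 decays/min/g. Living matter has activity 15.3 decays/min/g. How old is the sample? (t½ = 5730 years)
Age = t½ × log₂(A₀/A) = 5905 years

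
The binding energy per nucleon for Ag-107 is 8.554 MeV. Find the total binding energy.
B.E. = 8.554 × 107 = 915.3 MeV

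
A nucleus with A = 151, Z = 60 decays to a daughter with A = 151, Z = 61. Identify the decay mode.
ΔA = 0, ΔZ = +1 ⇒ beta-minus decay (β⁻)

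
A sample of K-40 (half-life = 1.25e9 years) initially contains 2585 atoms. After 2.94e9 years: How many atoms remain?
N = N₀(1/2)^(t/t½) = 506.3 atoms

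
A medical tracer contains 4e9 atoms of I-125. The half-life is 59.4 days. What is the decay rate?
A = λN = 4.668e7 decays/day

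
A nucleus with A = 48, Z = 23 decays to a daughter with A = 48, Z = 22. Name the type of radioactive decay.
ΔA = 0, ΔZ = -1 ⇒ beta-plus decay (β⁺) or electron capture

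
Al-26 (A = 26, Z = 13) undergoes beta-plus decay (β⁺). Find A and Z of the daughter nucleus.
Daughter: A = 26, Z = 12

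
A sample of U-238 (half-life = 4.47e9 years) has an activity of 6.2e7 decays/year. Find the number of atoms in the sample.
N = A/λ = 3.998e17 atoms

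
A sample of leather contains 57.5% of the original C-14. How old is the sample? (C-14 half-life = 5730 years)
Age = t½ × log₂(1/ratio) = 4575 years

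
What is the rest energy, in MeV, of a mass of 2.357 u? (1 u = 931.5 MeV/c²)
E = mc² = 2196 MeV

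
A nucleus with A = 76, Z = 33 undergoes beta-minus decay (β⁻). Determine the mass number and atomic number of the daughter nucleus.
Daughter: A = 76, Z = 34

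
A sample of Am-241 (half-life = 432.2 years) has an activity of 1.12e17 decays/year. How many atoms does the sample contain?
N = A/λ = 6.984e19 atoms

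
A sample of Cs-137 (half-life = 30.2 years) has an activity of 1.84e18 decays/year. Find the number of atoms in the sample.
N = A/λ = 8.017e19 atoms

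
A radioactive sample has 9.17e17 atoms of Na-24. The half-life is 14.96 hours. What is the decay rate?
A = λN = 4.249e16 decays/hour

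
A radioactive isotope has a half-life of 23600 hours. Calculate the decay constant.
λ = ln(2)/t½ = 2.937e-5 hour⁻¹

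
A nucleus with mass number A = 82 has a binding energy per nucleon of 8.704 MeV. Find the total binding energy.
B.E. = 8.704 × 82 = 713.7 MeV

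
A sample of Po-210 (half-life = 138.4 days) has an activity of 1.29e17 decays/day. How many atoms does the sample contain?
N = A/λ = 2.576e19 atoms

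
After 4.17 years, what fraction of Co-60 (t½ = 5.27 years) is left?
N/N₀ = (1/2)^(t/t½) = 0.5778 = 57.8%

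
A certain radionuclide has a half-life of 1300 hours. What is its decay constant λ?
λ = ln(2)/t½ = 5.332e-4 hour⁻¹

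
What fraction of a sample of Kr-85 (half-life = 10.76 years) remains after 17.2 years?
N/N₀ = (1/2)^(t/t½) = 0.3302 = 33%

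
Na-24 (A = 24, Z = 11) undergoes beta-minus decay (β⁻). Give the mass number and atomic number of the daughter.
Daughter: A = 24, Z = 12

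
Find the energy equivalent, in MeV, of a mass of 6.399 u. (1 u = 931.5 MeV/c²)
E = mc² = 5961 MeV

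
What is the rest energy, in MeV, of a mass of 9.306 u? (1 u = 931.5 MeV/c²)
E = mc² = 8669 MeV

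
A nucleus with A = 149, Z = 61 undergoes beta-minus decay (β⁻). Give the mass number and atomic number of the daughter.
Daughter: A = 149, Z = 62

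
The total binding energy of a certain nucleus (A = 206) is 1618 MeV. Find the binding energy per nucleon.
B.E./A = 1618/206 = 7.854 MeV/nucleon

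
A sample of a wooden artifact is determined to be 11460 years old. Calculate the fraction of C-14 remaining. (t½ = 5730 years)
N/N₀ = (1/2)^(t/t½) = 0.25 = 25%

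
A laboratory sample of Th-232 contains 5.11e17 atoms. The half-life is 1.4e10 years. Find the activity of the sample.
A = λN = 2.53e7 decays/year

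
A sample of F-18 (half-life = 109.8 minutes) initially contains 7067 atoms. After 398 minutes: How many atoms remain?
N = N₀(1/2)^(t/t½) = 572.9 atoms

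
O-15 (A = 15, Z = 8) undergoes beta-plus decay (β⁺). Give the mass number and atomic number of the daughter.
Daughter: A = 15, Z = 7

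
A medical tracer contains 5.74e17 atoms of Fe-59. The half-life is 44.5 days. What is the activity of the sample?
A = λN = 8.941e15 decays/day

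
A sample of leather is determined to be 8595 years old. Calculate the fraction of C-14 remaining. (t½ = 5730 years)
N/N₀ = (1/2)^(t/t½) = 0.3536 = 35.4%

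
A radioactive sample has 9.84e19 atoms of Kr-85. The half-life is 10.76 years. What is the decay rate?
A = λN = 6.339e18 decays/year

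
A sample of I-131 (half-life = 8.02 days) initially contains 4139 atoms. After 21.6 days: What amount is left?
N = N₀(1/2)^(t/t½) = 639.9 atoms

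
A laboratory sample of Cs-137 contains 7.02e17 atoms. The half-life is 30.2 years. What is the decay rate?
A = λN = 1.611e16 decays/year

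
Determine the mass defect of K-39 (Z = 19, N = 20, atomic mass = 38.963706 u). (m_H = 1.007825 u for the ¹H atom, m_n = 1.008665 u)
Δm = Z·m_H + N·m_n − M = 0.3583 u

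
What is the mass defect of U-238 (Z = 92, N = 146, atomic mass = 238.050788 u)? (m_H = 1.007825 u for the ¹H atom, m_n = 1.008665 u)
Δm = Z·m_H + N·m_n − M = 1.934 u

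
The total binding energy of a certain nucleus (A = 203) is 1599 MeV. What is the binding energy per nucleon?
B.E./A = 1599/203 = 7.877 MeV/nucleon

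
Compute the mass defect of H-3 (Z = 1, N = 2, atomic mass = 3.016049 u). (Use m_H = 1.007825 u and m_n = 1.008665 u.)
Δm = Z·m_H + N·m_n − M = 0.009106 u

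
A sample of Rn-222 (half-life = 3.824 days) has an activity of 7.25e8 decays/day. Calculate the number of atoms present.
N = A/λ = 4e9 atoms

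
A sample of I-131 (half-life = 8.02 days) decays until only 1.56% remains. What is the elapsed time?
t = t½ × log₂(N₀/N) = 48.14 days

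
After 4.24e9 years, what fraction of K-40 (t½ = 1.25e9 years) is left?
N/N₀ = (1/2)^(t/t½) = 0.09526 = 9.53%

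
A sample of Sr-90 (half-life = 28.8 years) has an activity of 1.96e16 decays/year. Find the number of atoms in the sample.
N = A/λ = 8.144e17 atoms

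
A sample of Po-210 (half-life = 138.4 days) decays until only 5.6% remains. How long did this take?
t = t½ × log₂(N₀/N) = 575.5 days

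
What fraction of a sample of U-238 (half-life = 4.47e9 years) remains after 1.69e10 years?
N/N₀ = (1/2)^(t/t½) = 0.07276 = 7.28%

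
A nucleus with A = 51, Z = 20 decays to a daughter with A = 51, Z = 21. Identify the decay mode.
ΔA = 0, ΔZ = +1 ⇒ beta-minus decay (β⁻)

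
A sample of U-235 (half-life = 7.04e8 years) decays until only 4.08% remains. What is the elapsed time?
t = t½ × log₂(N₀/N) = 3.249e9 years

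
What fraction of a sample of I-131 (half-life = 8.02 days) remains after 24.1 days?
N/N₀ = (1/2)^(t/t½) = 0.1246 = 12.5%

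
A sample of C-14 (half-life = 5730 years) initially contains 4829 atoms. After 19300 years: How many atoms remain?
N = N₀(1/2)^(t/t½) = 467.6 atoms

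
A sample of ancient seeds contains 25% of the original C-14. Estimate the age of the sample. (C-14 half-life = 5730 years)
Age = t½ × log₂(1/ratio) = 11460 years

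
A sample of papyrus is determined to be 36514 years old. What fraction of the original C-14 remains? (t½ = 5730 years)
N/N₀ = (1/2)^(t/t½) = 0.01207 = 1.21%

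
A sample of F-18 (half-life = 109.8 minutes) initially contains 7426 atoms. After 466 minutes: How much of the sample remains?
N = N₀(1/2)^(t/t½) = 391.9 atoms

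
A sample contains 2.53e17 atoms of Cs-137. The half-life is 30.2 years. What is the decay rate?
A = λN = 5.807e15 decays/year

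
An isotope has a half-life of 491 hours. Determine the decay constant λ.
λ = ln(2)/t½ = 0.001412 hour⁻¹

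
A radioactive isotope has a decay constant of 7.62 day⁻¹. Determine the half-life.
t½ = ln(2)/λ = 0.09096 days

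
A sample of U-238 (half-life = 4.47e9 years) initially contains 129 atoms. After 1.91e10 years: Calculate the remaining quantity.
N = N₀(1/2)^(t/t½) = 6.673 atoms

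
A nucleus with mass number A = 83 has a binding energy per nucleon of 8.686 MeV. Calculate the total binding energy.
B.E. = 8.686 × 83 = 720.9 MeV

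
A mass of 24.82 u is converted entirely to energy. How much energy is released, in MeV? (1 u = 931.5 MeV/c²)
E = mc² = 23120 MeV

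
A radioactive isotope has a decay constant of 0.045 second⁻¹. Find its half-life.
t½ = ln(2)/λ = 15.4 seconds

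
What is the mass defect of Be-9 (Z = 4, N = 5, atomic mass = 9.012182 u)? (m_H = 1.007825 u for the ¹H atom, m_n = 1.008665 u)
Δm = Z·m_H + N·m_n − M = 0.06244 u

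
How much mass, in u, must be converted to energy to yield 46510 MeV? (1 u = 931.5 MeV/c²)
m = E/c² = 49.93 u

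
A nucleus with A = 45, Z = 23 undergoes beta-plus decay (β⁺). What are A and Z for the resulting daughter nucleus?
Daughter: A = 45, Z = 22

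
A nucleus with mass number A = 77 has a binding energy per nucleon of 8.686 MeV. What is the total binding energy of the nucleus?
B.E. = 8.686 × 77 = 668.8 MeV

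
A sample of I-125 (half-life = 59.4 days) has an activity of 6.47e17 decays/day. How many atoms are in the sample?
N = A/λ = 5.545e19 atoms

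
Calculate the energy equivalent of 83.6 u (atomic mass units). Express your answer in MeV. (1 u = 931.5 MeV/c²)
E = mc² = 77870 MeV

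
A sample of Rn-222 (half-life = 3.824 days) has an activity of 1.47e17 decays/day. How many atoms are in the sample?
N = A/λ = 8.11e17 atoms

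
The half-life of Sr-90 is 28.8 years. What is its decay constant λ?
λ = ln(2)/t½ = 0.02407 year⁻¹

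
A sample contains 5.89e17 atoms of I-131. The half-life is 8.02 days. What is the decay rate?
A = λN = 5.091e16 decays/day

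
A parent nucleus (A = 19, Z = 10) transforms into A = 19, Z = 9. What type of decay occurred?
ΔA = 0, ΔZ = -1 ⇒ beta-plus decay (β⁺) or electron capture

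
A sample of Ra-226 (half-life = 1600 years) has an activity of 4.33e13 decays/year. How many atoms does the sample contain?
N = A/λ = 9.995e16 atoms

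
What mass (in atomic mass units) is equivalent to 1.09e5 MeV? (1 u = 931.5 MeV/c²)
m = E/c² = 117 u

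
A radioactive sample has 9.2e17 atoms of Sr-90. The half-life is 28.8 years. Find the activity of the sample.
A = λN = 2.214e16 decays/year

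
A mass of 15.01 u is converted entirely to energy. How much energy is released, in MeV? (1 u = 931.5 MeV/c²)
E = mc² = 13980 MeV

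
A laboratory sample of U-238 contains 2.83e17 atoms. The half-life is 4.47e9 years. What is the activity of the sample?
A = λN = 4.388e7 decays/year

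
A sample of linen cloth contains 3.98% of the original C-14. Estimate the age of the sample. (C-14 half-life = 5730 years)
Age = t½ × log₂(1/ratio) = 26650 years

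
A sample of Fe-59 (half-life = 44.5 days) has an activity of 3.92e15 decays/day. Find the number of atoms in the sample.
N = A/λ = 2.517e17 atoms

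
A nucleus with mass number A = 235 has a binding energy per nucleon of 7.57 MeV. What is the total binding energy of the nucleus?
B.E. = 7.57 × 235 = 1779 MeV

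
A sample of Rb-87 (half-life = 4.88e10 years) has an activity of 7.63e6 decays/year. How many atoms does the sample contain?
N = A/λ = 5.372e17 atoms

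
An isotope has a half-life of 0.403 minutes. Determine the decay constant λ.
λ = ln(2)/t½ = 1.72 minute⁻¹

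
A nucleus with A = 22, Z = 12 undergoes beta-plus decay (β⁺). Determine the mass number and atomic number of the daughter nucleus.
Daughter: A = 22, Z = 11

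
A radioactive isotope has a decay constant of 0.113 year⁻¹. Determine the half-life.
t½ = ln(2)/λ = 6.134 years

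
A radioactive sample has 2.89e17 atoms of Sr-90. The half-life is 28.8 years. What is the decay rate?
A = λN = 6.956e15 decays/year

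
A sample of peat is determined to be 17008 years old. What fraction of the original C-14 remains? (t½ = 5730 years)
N/N₀ = (1/2)^(t/t½) = 0.1278 = 12.8%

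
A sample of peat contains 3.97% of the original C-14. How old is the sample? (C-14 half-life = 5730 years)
Age = t½ × log₂(1/ratio) = 26670 years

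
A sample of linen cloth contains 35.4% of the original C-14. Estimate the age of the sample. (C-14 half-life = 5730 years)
Age = t½ × log₂(1/ratio) = 8585 years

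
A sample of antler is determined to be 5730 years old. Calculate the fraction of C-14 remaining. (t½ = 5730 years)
N/N₀ = (1/2)^(t/t½) = 0.5 = 50%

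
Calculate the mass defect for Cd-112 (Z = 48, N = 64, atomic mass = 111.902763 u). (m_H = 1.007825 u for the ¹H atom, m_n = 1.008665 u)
Δm = Z·m_H + N·m_n − M = 1.027 u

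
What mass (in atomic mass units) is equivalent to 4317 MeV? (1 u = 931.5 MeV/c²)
m = E/c² = 4.634 u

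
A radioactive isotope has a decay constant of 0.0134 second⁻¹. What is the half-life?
t½ = ln(2)/λ = 51.73 seconds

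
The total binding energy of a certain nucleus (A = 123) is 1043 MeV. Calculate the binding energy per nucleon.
B.E./A = 1043/123 = 8.48 MeV/nucleon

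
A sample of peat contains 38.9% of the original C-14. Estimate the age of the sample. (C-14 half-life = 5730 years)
Age = t½ × log₂(1/ratio) = 7805 years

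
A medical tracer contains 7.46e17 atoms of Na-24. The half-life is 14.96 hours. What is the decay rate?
A = λN = 3.456e16 decays/hour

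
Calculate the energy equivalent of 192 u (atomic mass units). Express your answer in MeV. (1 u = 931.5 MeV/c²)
E = mc² = 1.788e5 MeV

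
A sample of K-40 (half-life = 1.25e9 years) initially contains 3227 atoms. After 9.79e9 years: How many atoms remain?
N = N₀(1/2)^(t/t½) = 14.16 atoms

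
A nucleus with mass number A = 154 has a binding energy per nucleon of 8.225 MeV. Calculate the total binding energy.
B.E. = 8.225 × 154 = 1267 MeV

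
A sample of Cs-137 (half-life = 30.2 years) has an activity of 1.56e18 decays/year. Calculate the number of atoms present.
N = A/λ = 6.797e19 atoms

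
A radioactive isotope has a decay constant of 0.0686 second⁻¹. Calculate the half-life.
t½ = ln(2)/λ = 10.1 seconds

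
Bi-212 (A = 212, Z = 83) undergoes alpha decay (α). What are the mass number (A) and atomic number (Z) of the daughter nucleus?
Daughter: A = 208, Z = 81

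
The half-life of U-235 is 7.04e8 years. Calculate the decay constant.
λ = ln(2)/t½ = 9.846e-10 year⁻¹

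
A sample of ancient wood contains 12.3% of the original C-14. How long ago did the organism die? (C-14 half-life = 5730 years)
Age = t½ × log₂(1/ratio) = 17320 years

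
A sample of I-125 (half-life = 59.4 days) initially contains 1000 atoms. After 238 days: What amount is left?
N = N₀(1/2)^(t/t½) = 62.21 atoms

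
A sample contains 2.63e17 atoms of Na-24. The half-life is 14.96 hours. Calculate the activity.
A = λN = 1.219e16 decays/hour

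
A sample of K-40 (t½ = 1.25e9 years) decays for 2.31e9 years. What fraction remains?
N/N₀ = (1/2)^(t/t½) = 0.2778 = 27.8%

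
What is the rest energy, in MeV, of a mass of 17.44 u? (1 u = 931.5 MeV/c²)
E = mc² = 16250 MeV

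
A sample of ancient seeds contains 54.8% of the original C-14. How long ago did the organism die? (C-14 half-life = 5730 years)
Age = t½ × log₂(1/ratio) = 4972 years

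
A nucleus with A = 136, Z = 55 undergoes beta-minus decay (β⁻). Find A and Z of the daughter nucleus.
Daughter: A = 136, Z = 56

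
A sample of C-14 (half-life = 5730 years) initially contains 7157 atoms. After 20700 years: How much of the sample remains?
N = N₀(1/2)^(t/t½) = 585.1 atoms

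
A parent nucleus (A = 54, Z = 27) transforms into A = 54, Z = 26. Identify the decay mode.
ΔA = 0, ΔZ = -1 ⇒ beta-plus decay (β⁺) or electron capture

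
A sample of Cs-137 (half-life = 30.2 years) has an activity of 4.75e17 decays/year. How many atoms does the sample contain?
N = A/λ = 2.07e19 atoms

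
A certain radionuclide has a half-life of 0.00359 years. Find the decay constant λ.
λ = ln(2)/t½ = 193.1 year⁻¹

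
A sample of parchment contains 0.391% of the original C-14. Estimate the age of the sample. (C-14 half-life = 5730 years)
Age = t½ × log₂(1/ratio) = 45830 years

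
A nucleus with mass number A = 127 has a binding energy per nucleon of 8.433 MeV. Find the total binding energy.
B.E. = 8.433 × 127 = 1071 MeV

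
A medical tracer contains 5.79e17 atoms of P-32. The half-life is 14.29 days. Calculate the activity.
A = λN = 2.808e16 decays/day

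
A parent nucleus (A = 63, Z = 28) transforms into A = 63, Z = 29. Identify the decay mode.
ΔA = 0, ΔZ = +1 ⇒ beta-minus decay (β⁻)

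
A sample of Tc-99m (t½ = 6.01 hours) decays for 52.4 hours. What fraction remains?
N/N₀ = (1/2)^(t/t½) = 0.002373 = 0.237%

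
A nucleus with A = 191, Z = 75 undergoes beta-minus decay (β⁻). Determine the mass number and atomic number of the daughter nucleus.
Daughter: A = 191, Z = 76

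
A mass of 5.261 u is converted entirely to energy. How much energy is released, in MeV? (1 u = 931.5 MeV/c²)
E = mc² = 4901 MeV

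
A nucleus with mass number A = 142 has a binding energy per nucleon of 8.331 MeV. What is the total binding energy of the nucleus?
B.E. = 8.331 × 142 = 1183 MeV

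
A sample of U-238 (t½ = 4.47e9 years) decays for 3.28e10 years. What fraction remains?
N/N₀ = (1/2)^(t/t½) = 0.006182 = 0.618%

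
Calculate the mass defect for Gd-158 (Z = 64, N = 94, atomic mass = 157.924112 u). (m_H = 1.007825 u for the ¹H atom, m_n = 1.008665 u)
Δm = Z·m_H + N·m_n − M = 1.391 u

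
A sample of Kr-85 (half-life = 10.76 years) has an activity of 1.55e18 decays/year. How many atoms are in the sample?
N = A/λ = 2.406e19 atoms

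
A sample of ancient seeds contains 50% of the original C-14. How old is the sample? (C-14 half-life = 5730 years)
Age = t½ × log₂(1/ratio) = 5730 years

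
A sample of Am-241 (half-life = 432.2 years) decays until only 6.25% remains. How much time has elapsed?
t = t½ × log₂(N₀/N) = 1729 years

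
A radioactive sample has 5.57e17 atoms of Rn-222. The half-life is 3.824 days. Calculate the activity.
A = λN = 1.01e17 decays/day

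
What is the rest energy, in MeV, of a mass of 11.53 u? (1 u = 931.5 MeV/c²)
E = mc² = 10740 MeV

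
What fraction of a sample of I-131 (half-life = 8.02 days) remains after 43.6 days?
N/N₀ = (1/2)^(t/t½) = 0.02309 = 2.31%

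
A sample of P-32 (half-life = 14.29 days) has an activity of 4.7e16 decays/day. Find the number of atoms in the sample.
N = A/λ = 9.69e17 atoms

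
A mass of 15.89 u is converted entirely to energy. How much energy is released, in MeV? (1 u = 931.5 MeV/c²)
E = mc² = 14800 MeV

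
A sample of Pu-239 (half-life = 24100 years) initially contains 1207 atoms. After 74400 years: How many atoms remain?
N = N₀(1/2)^(t/t½) = 142 atoms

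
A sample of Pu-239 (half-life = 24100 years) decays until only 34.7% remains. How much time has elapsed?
t = t½ × log₂(N₀/N) = 36800 years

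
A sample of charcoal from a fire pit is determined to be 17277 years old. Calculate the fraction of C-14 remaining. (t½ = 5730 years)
N/N₀ = (1/2)^(t/t½) = 0.1237 = 12.4%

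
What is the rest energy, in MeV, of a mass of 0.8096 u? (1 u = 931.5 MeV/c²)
E = mc² = 754.1 MeV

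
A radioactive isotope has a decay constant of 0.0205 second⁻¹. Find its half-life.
t½ = ln(2)/λ = 33.81 seconds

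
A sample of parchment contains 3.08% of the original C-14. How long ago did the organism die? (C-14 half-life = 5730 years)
Age = t½ × log₂(1/ratio) = 28770 years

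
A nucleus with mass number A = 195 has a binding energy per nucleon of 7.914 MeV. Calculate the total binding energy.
B.E. = 7.914 × 195 = 1543 MeV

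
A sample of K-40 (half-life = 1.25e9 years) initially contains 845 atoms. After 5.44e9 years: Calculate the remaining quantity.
N = N₀(1/2)^(t/t½) = 41.38 atoms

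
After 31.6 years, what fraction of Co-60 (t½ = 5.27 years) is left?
N/N₀ = (1/2)^(t/t½) = 0.01567 = 1.57%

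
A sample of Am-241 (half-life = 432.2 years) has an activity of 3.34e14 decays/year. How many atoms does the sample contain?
N = A/λ = 2.083e17 atoms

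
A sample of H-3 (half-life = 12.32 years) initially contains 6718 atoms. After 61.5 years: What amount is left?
N = N₀(1/2)^(t/t½) = 211.1 atoms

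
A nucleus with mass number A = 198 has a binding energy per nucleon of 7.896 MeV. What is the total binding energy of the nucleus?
B.E. = 7.896 × 198 = 1563 MeV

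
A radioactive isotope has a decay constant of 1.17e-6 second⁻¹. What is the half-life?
t½ = ln(2)/λ = 5.924e5 seconds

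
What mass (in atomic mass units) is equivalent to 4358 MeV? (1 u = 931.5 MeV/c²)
m = E/c² = 4.678 u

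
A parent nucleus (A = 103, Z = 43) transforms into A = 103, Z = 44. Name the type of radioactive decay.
ΔA = 0, ΔZ = +1 ⇒ beta-minus decay (β⁻)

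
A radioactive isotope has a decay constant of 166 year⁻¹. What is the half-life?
t½ = ln(2)/λ = 0.004176 years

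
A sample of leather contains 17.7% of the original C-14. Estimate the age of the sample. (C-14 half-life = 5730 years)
Age = t½ × log₂(1/ratio) = 14310 years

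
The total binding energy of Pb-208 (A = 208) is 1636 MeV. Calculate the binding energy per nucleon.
B.E./A = 1636/208 = 7.865 MeV/nucleon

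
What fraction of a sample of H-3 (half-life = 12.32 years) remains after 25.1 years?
N/N₀ = (1/2)^(t/t½) = 0.2436 = 24.4%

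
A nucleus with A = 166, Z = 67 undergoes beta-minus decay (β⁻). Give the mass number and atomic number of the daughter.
Daughter: A = 166, Z = 68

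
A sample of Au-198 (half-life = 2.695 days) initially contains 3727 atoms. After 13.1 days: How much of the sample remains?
N = N₀(1/2)^(t/t½) = 128.3 atoms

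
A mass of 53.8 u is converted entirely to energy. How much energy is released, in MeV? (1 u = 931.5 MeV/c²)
E = mc² = 50110 MeV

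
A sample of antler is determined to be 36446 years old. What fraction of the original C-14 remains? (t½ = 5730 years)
N/N₀ = (1/2)^(t/t½) = 0.01217 = 1.22%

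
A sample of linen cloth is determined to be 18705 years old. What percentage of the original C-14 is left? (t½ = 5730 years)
N/N₀ = (1/2)^(t/t½) = 0.1041 = 10.4%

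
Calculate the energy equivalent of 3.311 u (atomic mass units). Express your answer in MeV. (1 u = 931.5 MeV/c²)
E = mc² = 3084 MeV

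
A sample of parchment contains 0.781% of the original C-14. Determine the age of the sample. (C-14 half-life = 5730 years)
Age = t½ × log₂(1/ratio) = 40110 years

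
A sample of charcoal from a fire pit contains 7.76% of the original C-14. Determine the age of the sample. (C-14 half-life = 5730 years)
Age = t½ × log₂(1/ratio) = 21130 years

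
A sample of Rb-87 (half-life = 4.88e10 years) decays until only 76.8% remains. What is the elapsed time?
t = t½ × log₂(N₀/N) = 1.858e10 years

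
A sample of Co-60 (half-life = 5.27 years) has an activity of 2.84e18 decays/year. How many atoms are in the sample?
N = A/λ = 2.159e19 atoms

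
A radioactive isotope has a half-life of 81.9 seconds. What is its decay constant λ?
λ = ln(2)/t½ = 0.008463 second⁻¹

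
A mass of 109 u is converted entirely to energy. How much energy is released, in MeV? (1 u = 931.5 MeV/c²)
E = mc² = 1.015e5 MeV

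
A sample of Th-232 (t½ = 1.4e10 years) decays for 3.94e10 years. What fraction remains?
N/N₀ = (1/2)^(t/t½) = 0.1422 = 14.2%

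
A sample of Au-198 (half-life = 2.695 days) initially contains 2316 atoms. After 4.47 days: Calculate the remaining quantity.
N = N₀(1/2)^(t/t½) = 733.6 atoms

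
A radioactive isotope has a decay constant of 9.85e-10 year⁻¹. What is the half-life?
t½ = ln(2)/λ = 7.037e8 years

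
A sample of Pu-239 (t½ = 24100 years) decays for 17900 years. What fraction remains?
N/N₀ = (1/2)^(t/t½) = 0.5976 = 59.8%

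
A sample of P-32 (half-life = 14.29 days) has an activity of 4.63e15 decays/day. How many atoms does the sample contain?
N = A/λ = 9.545e16 atoms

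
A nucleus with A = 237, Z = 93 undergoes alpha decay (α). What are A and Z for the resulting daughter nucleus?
Daughter: A = 233, Z = 91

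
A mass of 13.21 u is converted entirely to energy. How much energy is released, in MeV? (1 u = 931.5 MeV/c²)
E = mc² = 12310 MeV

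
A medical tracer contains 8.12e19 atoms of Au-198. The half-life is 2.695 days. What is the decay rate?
A = λN = 2.088e19 decays/day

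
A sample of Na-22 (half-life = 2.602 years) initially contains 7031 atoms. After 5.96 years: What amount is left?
N = N₀(1/2)^(t/t½) = 1437 atoms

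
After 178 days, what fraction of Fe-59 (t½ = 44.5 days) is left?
N/N₀ = (1/2)^(t/t½) = 0.0625 = 6.25%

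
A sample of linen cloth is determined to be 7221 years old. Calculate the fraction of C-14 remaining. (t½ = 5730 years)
N/N₀ = (1/2)^(t/t½) = 0.4175 = 41.7%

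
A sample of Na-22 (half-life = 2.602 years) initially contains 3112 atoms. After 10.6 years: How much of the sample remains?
N = N₀(1/2)^(t/t½) = 184.8 atoms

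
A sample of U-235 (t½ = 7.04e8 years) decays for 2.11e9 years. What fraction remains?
N/N₀ = (1/2)^(t/t½) = 0.1252 = 12.5%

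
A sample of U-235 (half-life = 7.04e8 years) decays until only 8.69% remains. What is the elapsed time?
t = t½ × log₂(N₀/N) = 2.481e9 years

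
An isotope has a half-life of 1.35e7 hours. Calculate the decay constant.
λ = ln(2)/t½ = 5.134e-8 hour⁻¹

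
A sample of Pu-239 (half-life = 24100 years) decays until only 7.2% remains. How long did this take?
t = t½ × log₂(N₀/N) = 91480 years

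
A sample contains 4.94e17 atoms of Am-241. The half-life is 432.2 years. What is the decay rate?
A = λN = 7.923e14 decays/year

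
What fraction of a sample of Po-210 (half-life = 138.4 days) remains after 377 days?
N/N₀ = (1/2)^(t/t½) = 0.1514 = 15.1%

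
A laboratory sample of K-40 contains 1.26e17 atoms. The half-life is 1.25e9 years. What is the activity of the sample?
A = λN = 6.987e7 decays/year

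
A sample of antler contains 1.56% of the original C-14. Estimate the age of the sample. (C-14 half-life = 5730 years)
Age = t½ × log₂(1/ratio) = 34390 years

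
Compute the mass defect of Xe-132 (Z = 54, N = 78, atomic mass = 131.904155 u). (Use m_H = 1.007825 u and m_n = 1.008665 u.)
Δm = Z·m_H + N·m_n − M = 1.194 u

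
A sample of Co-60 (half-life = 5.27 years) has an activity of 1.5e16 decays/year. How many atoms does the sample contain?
N = A/λ = 1.14e17 atoms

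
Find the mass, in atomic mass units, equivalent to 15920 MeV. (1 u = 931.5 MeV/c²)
m = E/c² = 17.09 u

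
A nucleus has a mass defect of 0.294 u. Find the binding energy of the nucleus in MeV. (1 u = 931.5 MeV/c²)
B.E. = Δm × 931.5 = 273.9 MeV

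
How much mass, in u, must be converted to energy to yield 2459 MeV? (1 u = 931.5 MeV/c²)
m = E/c² = 2.64 u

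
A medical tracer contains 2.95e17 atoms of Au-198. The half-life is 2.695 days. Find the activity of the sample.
A = λN = 7.587e16 decays/day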